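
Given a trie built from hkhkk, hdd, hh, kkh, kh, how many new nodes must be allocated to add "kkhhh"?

2

The longest prefix of "kkhhh" already in the trie is "kkh" (length 3).
New nodes needed: |"kkhhh"| − 3 = 5 − 3 = 2.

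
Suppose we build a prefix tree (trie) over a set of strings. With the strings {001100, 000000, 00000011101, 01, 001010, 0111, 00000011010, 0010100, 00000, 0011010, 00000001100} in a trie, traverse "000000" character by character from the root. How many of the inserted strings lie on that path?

Walk "000000" from the root; an end-of-word marker is hit whenever a stored word is a prefix of "000000".
Prefixes of the query that are stored words: "00000", "000000"
Count: 2

2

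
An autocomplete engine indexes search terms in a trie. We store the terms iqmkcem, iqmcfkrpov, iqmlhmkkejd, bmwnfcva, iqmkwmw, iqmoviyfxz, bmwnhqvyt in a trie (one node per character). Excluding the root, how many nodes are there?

45

Trace insertions, counting only characters that open a new branch:
  "iqmkcem" → 7 new (i, q, m, k, c, e, m)
  "iqmcfkrpov" → prefix "iqm" already present; 7 new (c, f, k, r, p, o, v)
  "iqmlhmkkejd" → prefix "iqm" already present; 8 new (l, h, m, k, k, e, j, d)
  "bmwnfcva" → 8 new (b, m, w, n, f, c, v, a)
  "iqmkwmw" → prefix "iqmk" already present; 3 new (w, m, w)
  "iqmoviyfxz" → prefix "iqm" already present; 7 new (o, v, i, y, f, x, z)
  "bmwnhqvyt" → prefix "bmwn" already present; 5 new (h, q, v, y, t)
Total nodes = 7 + 7 + 8 + 8 + 3 + 7 + 5 = 45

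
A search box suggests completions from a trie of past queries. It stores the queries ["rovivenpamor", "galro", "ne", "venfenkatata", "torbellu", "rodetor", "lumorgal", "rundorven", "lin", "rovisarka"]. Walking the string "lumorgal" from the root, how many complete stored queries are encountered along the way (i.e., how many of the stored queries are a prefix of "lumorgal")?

1

Walk "lumorgal" from the root; an end-of-word marker is hit whenever a stored word is a prefix of "lumorgal".
Prefixes of the query that are stored words: "lumorgal"
Count: 1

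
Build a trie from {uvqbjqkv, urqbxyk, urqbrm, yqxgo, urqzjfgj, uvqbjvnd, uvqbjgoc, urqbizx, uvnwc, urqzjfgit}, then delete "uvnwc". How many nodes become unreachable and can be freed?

3

Walk "uvnwc" from the leaf back toward the root, removing each node that no remaining word uses.
The suffix "nwc" (3 nodes) is used only by "uvnwc"; the node for "uv" still has the child "q", so pruning stops there.
Nodes removed: 3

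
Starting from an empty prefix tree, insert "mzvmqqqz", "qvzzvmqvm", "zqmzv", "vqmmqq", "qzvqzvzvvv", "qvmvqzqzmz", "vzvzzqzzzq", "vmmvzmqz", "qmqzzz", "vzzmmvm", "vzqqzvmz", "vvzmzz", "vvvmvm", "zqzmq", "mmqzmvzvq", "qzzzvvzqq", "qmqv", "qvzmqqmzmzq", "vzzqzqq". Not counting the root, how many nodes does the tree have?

Insert word by word; a character creates a node only if that edge doesn't already exist:
  "mzvmqqqz" → 8 new (m, z, v, m, q, q, q, z)
  "qvzzvmqvm" → 9 new (q, v, z, z, v, m, q, v, m)
  "zqmzv" → 5 new (z, q, m, z, v)
  "vqmmqq" → 6 new (v, q, m, m, q, q)
  "qzvqzvzvvv" → prefix "q" already present; 9 new (z, v, q, z, v, z, v, v, v)
  "qvmvqzqzmz" → prefix "qv" already present; 8 new (m, v, q, z, q, z, m, z)
  "vzvzzqzzzq" → prefix "v" already present; 9 new (z, v, z, z, q, z, z, z, q)
  "vmmvzmqz" → prefix "v" already present; 7 new (m, m, v, z, m, q, z)
  "qmqzzz" → prefix "q" already present; 5 new (m, q, z, z, z)
  "vzzmmvm" → prefix "vz" already present; 5 new (z, m, m, v, m)
  "vzqqzvmz" → prefix "vz" already present; 6 new (q, q, z, v, m, z)
  "vvzmzz" → prefix "v" already present; 5 new (v, z, m, z, z)
  "vvvmvm" → prefix "vv" already present; 4 new (v, m, v, m)
  "zqzmq" → prefix "zq" already present; 3 new (z, m, q)
  "mmqzmvzvq" → prefix "m" already present; 8 new (m, q, z, m, v, z, v, q)
  "qzzzvvzqq" → prefix "qz" already present; 7 new (z, z, v, v, z, q, q)
  "qmqv" → prefix "qmq" already present; 1 new (v)
  "qvzmqqmzmzq" → prefix "qvz" already present; 8 new (m, q, q, m, z, m, z, q)
  "vzzqzqq" → prefix "vzz" already present; 4 new (q, z, q, q)
Total nodes = 8 + 9 + 5 + 6 + 9 + 8 + 9 + 7 + 5 + 5 + 6 + 5 + 4 + 3 + 8 + 7 + 1 + 8 + 4 = 117

117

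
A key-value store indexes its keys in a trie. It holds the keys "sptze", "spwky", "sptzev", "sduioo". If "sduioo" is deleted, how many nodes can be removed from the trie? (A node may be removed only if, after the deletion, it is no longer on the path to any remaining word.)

After clearing the end-marker at "sduioo", prune upward until reaching a node still needed by another word.
The suffix "duioo" (5 nodes) is used only by "sduioo"; the node for "s" still has the child "p", so pruning stops there.
Nodes removed: 5

5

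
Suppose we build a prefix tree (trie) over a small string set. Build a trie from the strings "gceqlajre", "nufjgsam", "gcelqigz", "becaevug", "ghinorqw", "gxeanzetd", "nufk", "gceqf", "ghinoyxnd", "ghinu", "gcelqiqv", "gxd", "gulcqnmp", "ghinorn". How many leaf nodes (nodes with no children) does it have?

Leaves are exactly the stored words that no other stored word extends.
Those words: "becaevug", "gcelqigz", "gcelqiqv", "gceqf", "gceqlajre", "ghinorn", "ghinorqw", "ghinoyxnd", "ghinu", "gulcqnmp", "gxd", "gxeanzetd", "nufjgsam", "nufk"
Leaf count: 14

14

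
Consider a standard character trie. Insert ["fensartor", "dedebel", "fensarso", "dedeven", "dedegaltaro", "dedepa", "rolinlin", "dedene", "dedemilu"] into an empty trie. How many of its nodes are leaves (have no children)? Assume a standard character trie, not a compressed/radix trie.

A leaf is a node with no children — equivalently, the end of a word that is not a proper prefix of any other stored word.
Those words: "dedebel", "dedegaltaro", "dedemilu", "dedene", "dedepa", "dedeven", "fensarso", "fensartor", "rolinlin"
Leaf count: 9

9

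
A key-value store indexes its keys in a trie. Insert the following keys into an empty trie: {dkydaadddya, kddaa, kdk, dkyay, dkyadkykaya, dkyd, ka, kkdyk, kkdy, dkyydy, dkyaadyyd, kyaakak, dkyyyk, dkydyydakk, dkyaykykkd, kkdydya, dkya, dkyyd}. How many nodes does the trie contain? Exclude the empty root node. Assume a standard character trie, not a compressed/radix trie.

Count nodes per top-level branch (shared prefixes stored once):
  'd'-branch (dkya, dkyaadyyd, dkyadkykaya, dkyay, dkyaykykkd, dkyd, dkydaadddya, dkydyydakk, dkyyd, dkyydy, dkyyyk): 41 nodes
  'k'-branch (ka, kddaa, kdk, kkdy, kkdydya, kkdyk, kyaakak): 20 nodes
Sum: 61

61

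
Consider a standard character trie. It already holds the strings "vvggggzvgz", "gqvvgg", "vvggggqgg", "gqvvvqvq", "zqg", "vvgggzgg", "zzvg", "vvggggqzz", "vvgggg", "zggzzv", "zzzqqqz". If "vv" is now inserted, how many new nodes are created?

"vv" is already a full path in the trie; only an end-marker is added.
No new nodes are needed: 0.

0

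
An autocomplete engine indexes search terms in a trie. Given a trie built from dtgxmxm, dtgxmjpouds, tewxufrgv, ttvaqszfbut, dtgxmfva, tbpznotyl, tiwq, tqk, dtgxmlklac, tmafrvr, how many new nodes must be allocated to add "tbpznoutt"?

3

"tbpzno" is already a path in the trie; the remaining "utt" must be added.
So 9 − 6 = 3 new nodes.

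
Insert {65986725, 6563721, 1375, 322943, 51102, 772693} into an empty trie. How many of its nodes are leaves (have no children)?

6

Leaves are exactly the stored words that no other stored word extends.
Those words: "1375", "322943", "51102", "6563721", "65986725", "772693"
Leaf count: 6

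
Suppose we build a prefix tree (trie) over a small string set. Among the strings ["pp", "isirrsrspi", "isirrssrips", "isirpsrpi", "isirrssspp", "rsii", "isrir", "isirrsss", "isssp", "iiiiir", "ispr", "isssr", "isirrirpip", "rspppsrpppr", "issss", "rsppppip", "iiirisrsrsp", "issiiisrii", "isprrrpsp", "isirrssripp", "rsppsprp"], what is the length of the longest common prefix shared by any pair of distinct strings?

Look for the deepest trie node that still has at least two words in its subtree.
e.g. "isirrssripp" and "isirrssrips" share the prefix "isirrssrip" of length 10; no pair shares a longer one.
Longest shared-prefix length: 10

10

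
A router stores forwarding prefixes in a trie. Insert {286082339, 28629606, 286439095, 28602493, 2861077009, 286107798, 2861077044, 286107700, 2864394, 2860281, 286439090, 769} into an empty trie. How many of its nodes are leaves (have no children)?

11

Leaves are exactly the stored words that no other stored word extends.
Those words: "28602493", "2860281", "286082339", "2861077009", "2861077044", "286107798", "28629606", "286439090", "286439095", "2864394", "769"
Leaf count: 11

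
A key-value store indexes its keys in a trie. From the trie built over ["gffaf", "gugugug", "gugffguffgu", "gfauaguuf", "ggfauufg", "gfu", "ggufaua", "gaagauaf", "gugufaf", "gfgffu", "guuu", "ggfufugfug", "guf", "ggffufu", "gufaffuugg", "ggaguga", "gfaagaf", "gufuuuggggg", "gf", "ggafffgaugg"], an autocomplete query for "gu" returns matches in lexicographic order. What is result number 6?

Filter for "gu…" and sort: "guf", "gufaffuugg", "gufuuuggggg", "gugffguffgu", "gugufaf", "gugugug", "guuu"
Position 6: gugugug

gugugug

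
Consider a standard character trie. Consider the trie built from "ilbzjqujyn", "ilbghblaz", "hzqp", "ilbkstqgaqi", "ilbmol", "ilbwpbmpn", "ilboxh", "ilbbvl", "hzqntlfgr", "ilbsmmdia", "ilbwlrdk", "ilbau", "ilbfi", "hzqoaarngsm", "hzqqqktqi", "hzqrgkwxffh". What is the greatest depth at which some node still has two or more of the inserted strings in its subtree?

4

Equivalently: take the maximum, over all pairs, of their longest common prefix length.
"ilbwlrdk" and "ilbwpbmpn" agree on "ilbw" (4 characters) before diverging; nothing deeper is shared.
Longest shared-prefix length: 4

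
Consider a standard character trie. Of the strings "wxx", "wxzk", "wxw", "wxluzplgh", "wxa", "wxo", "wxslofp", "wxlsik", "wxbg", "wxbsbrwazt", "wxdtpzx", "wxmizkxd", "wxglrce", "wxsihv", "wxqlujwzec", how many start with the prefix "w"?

15

Filter for entries beginning with "w":
Words under "w": wxa, wxbg, wxbsbrwazt, wxdtpzx, wxglrce, wxlsik, wxluzplgh, wxmizkxd, wxo, wxqlujwzec, wxsihv, wxslofp, wxw, wxx, wxzk
Count: 15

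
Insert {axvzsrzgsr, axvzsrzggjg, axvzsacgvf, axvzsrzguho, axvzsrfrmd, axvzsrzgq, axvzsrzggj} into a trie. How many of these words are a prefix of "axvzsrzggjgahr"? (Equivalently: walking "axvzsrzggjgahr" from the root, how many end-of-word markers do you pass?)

2

Walk "axvzsrzggjgahr" from the root; an end-of-word marker is hit whenever a stored word is a prefix of "axvzsrzggjgahr".
Prefixes of the query that are stored words: "axvzsrzggj", "axvzsrzggjg"
Count: 2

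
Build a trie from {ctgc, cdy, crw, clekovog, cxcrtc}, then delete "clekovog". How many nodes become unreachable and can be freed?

A node on "clekovog"'s path can go only if nothing else ends at it or branches off below it.
The suffix "lekovog" (7 nodes) is used only by "clekovog"; the node for "c" still has the child "t", so pruning stops there.
Nodes removed: 7

7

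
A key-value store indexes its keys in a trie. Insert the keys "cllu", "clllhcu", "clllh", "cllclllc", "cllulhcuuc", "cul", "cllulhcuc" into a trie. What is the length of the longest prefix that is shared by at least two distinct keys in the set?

Equivalently: take the maximum, over all pairs, of their longest common prefix length.
"cllulhcuc" and "cllulhcuuc" agree on "cllulhcu" (8 characters) before diverging; nothing deeper is shared.
Longest shared-prefix length: 8

8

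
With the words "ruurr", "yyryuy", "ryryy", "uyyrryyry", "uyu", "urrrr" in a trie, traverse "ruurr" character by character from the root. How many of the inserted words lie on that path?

Walk "ruurr" from the root; an end-of-word marker is hit whenever a stored word is a prefix of "ruurr".
Prefixes of the query that are stored words: "ruurr"
Count: 1

1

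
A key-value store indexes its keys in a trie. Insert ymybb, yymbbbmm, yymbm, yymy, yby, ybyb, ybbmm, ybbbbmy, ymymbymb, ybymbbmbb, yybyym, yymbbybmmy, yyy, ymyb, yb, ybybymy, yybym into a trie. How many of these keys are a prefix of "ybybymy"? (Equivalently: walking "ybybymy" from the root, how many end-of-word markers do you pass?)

Traverse "ybybymy" character by character; count nodes along the way that are marked as word ends.
Prefixes of the query that are stored words: "yb", "yby", "ybyb", "ybybymy"
Count: 4

4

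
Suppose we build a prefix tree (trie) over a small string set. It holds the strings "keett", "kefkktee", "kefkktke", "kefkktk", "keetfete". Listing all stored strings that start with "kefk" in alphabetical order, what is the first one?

Filter for "kefk…" and sort: "kefkktee", "kefkktk", "kefkktke"
Position 1: kefkktee

kefkktee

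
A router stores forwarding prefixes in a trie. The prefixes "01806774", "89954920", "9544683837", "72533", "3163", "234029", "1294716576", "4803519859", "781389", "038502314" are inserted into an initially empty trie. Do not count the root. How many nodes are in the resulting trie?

Insert word by word; a character creates a node only if that edge doesn't already exist:
  "01806774" → 8 new (0, 1, 8, 0, 6, 7, 7, 4)
  "89954920" → 8 new (8, 9, 9, 5, 4, 9, 2, 0)
  "9544683837" → 10 new (9, 5, 4, 4, 6, 8, 3, 8, 3, 7)
  "72533" → 5 new (7, 2, 5, 3, 3)
  "3163" → 4 new (3, 1, 6, 3)
  "234029" → 6 new (2, 3, 4, 0, 2, 9)
  "1294716576" → 10 new (1, 2, 9, 4, 7, 1, 6, 5, 7, 6)
  "4803519859" → 10 new (4, 8, 0, 3, 5, 1, 9, 8, 5, 9)
  "781389" → prefix "7" already present; 5 new (8, 1, 3, 8, 9)
  "038502314" → prefix "0" already present; 8 new (3, 8, 5, 0, 2, 3, 1, 4)
Total nodes = 8 + 8 + 10 + 5 + 4 + 6 + 10 + 10 + 5 + 8 = 74

74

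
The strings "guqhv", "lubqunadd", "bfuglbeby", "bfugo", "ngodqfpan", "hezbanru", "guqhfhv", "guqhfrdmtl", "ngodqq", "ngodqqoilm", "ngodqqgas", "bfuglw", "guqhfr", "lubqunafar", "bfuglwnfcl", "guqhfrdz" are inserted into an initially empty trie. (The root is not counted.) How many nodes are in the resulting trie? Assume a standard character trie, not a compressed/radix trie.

66

Count nodes per top-level branch (shared prefixes stored once):
  'b'-branch (bfuglbeby, bfuglw, bfuglwnfcl, bfugo): 15 nodes
  'g'-branch (guqhfhv, guqhfr, guqhfrdmtl, guqhfrdz, guqhv): 14 nodes
  'h'-branch (hezbanru): 8 nodes
  'l'-branch (lubqunadd, lubqunafar): 12 nodes
  'n'-branch (ngodqfpan, ngodqq, ngodqqgas, ngodqqoilm): 17 nodes
Sum: 66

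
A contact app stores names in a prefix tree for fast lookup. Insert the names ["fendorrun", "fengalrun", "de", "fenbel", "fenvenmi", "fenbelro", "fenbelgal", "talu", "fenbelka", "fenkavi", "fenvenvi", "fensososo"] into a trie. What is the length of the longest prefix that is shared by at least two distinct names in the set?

6

Equivalently: take the maximum, over all pairs, of their longest common prefix length.
e.g. "fenbel" and "fenbelgal" share the prefix "fenbel" of length 6; no pair shares a longer one.
Longest shared-prefix length: 6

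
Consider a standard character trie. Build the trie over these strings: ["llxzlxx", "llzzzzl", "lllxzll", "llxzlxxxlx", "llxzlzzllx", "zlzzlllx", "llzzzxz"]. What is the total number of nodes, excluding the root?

35

Count nodes per top-level branch (shared prefixes stored once):
  'l'-branch (lllxzll, llxzlxx, llxzlxxxlx, llxzlzzllx, llzzzxz, llzzzzl): 27 nodes
  'z'-branch (zlzzlllx): 8 nodes
Sum: 35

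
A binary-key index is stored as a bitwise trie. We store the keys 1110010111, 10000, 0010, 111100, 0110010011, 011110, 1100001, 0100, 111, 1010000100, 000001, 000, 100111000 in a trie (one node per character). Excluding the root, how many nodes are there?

58

Insert word by word; a character creates a node only if that edge doesn't already exist:
  "1110010111" → 10 new (1, 1, 1, 0, 0, 1, 0, 1, 1, 1)
  "10000" → prefix "1" already present; 4 new (0, 0, 0, 0)
  "0010" → 4 new (0, 0, 1, 0)
  "111100" → prefix "111" already present; 3 new (1, 0, 0)
  "0110010011" → prefix "0" already present; 9 new (1, 1, 0, 0, 1, 0, 0, 1, 1)
  "011110" → prefix "011" already present; 3 new (1, 1, 0)
  "1100001" → prefix "11" already present; 5 new (0, 0, 0, 0, 1)
  "0100" → prefix "01" already present; 2 new (0, 0)
  "111" → prefix "111" already present; 0 new (none)
  "1010000100" → prefix "10" already present; 8 new (1, 0, 0, 0, 0, 1, 0, 0)
  "000001" → prefix "00" already present; 4 new (0, 0, 0, 1)
  "000" → prefix "000" already present; 0 new (none)
  "100111000" → prefix "100" already present; 6 new (1, 1, 1, 0, 0, 0)
Total nodes = 10 + 4 + 4 + 3 + 9 + 3 + 5 + 2 + 0 + 8 + 4 + 0 + 6 = 58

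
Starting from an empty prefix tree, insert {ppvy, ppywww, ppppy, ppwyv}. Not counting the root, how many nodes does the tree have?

14

Trie structure (* marks end of a word):
(root)
└─ p
   └─ p
      ├─ p
      │  └─ p
      │     └─ y *
      ├─ v
      │  └─ y *
      ├─ w
      │  └─ y
      │     └─ v *
      └─ y
         └─ w
            └─ w
               └─ w *
Counting every labelled node above: 14.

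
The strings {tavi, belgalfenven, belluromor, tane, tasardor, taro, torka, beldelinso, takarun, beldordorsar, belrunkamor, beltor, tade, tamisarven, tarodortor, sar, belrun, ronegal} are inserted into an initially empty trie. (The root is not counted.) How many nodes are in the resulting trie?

94

Insert word by word; a character creates a node only if that edge doesn't already exist:
  "tavi" → 4 new (t, a, v, i)
  "belgalfenven" → 12 new (b, e, l, g, a, l, f, e, n, v, e, n)
  "belluromor" → prefix "bel" already present; 7 new (l, u, r, o, m, o, r)
  "tane" → prefix "ta" already present; 2 new (n, e)
  "tasardor" → prefix "ta" already present; 6 new (s, a, r, d, o, r)
  "taro" → prefix "ta" already present; 2 new (r, o)
  "torka" → prefix "t" already present; 4 new (o, r, k, a)
  "beldelinso" → prefix "bel" already present; 7 new (d, e, l, i, n, s, o)
  "takarun" → prefix "ta" already present; 5 new (k, a, r, u, n)
  "beldordorsar" → prefix "beld" already present; 8 new (o, r, d, o, r, s, a, r)
  "belrunkamor" → prefix "bel" already present; 8 new (r, u, n, k, a, m, o, r)
  "beltor" → prefix "bel" already present; 3 new (t, o, r)
  "tade" → prefix "ta" already present; 2 new (d, e)
  "tamisarven" → prefix "ta" already present; 8 new (m, i, s, a, r, v, e, n)
  "tarodortor" → prefix "taro" already present; 6 new (d, o, r, t, o, r)
  "sar" → 3 new (s, a, r)
  "belrun" → prefix "belrun" already present; 0 new (none)
  "ronegal" → 7 new (r, o, n, e, g, a, l)
Total nodes = 4 + 12 + 7 + 2 + 6 + 2 + 4 + 7 + 5 + 8 + 8 + 3 + 2 + 8 + 6 + 3 + 0 + 7 = 94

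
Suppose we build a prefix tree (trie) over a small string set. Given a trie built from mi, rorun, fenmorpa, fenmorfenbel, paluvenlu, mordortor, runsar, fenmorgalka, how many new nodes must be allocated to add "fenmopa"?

2

The longest prefix of "fenmopa" already in the trie is "fenmo" (length 5).
So 7 − 5 = 2 new nodes.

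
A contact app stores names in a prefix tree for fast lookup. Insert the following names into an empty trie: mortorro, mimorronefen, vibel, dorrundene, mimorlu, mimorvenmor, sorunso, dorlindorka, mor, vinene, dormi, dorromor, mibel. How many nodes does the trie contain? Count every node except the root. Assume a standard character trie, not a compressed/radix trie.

Insert word by word; a character creates a node only if that edge doesn't already exist:
  "mortorro" → 8 new (m, o, r, t, o, r, r, o)
  "mimorronefen" → prefix "m" already present; 11 new (i, m, o, r, r, o, n, e, f, e, n)
  "vibel" → 5 new (v, i, b, e, l)
  "dorrundene" → 10 new (d, o, r, r, u, n, d, e, n, e)
  "mimorlu" → prefix "mimor" already present; 2 new (l, u)
  "mimorvenmor" → prefix "mimor" already present; 6 new (v, e, n, m, o, r)
  "sorunso" → 7 new (s, o, r, u, n, s, o)
  "dorlindorka" → prefix "dor" already present; 8 new (l, i, n, d, o, r, k, a)
  "mor" → prefix "mor" already present; 0 new (none)
  "vinene" → prefix "vi" already present; 4 new (n, e, n, e)
  "dormi" → prefix "dor" already present; 2 new (m, i)
  "dorromor" → prefix "dorr" already present; 4 new (o, m, o, r)
  "mibel" → prefix "mi" already present; 3 new (b, e, l)
Total nodes = 8 + 11 + 5 + 10 + 2 + 6 + 7 + 8 + 0 + 4 + 2 + 4 + 3 = 70

70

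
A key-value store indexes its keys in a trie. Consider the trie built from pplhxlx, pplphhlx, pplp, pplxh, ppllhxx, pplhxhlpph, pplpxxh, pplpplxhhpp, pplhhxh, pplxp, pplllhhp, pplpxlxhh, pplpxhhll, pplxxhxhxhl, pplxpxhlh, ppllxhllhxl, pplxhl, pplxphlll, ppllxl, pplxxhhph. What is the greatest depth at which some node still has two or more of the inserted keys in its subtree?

Look for the deepest trie node that still has at least two words in its subtree.
"pplxxhhph" and "pplxxhxhxhl" agree on "pplxxh" (6 characters) before diverging; nothing deeper is shared.
Longest shared-prefix length: 6

6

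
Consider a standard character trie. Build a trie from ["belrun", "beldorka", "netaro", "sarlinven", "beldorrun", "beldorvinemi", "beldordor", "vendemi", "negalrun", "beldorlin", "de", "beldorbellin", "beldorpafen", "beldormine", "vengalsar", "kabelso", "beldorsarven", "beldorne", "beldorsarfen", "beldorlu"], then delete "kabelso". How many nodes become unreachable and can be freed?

7

After clearing the end-marker at "kabelso", prune upward until reaching a node still needed by another word.
No other word shares any prefix with "kabelso", so all 7 of its nodes go.
Nodes removed: 7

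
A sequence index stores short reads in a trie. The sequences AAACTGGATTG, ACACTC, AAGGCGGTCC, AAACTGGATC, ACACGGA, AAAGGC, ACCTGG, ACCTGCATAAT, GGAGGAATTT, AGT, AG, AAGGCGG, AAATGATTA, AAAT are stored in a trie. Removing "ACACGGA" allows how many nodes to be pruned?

A node on "ACACGGA"'s path can go only if nothing else ends at it or branches off below it.
The suffix "GGA" (3 nodes) is used only by "ACACGGA"; the node for "ACAC" still has the child "T", so pruning stops there.
Nodes removed: 3

3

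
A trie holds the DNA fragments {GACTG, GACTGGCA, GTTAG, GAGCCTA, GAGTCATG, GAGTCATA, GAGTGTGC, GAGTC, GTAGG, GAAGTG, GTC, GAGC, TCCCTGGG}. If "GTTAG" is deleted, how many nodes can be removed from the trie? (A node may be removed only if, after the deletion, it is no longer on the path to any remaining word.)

After clearing the end-marker at "GTTAG", prune upward until reaching a node still needed by another word.
The suffix "TAG" (3 nodes) is used only by "GTTAG"; the node for "GT" still has the child "A", so pruning stops there.
Nodes removed: 3

3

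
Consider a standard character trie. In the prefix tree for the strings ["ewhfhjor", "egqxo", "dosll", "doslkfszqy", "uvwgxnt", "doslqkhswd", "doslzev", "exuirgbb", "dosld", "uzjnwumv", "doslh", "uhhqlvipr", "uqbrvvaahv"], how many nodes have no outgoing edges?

13

A leaf is a node with no children — equivalently, the end of a word that is not a proper prefix of any other stored word.
Those words: "dosld", "doslh", "doslkfszqy", "dosll", "doslqkhswd", "doslzev", "egqxo", "ewhfhjor", "exuirgbb", "uhhqlvipr", "uqbrvvaahv", "uvwgxnt", "uzjnwumv"
Leaf count: 13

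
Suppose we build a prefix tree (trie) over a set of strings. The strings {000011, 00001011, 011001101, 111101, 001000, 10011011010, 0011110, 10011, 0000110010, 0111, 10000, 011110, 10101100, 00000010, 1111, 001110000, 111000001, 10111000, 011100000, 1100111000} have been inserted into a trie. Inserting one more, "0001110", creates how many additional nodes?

4

The longest prefix of "0001110" already in the trie is "000" (length 3).
New nodes needed: |"0001110"| − 3 = 7 − 3 = 4.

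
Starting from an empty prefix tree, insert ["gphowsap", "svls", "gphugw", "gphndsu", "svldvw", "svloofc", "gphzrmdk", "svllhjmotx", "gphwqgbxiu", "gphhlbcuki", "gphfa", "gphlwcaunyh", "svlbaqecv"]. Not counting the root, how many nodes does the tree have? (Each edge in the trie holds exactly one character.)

Insert word by word; a character creates a node only if that edge doesn't already exist:
  "gphowsap" → 8 new (g, p, h, o, w, s, a, p)
  "svls" → 4 new (s, v, l, s)
  "gphugw" → prefix "gph" already present; 3 new (u, g, w)
  "gphndsu" → prefix "gph" already present; 4 new (n, d, s, u)
  "svldvw" → prefix "svl" already present; 3 new (d, v, w)
  "svloofc" → prefix "svl" already present; 4 new (o, o, f, c)
  "gphzrmdk" → prefix "gph" already present; 5 new (z, r, m, d, k)
  "svllhjmotx" → prefix "svl" already present; 7 new (l, h, j, m, o, t, x)
  "gphwqgbxiu" → prefix "gph" already present; 7 new (w, q, g, b, x, i, u)
  "gphhlbcuki" → prefix "gph" already present; 7 new (h, l, b, c, u, k, i)
  "gphfa" → prefix "gph" already present; 2 new (f, a)
  "gphlwcaunyh" → prefix "gph" already present; 8 new (l, w, c, a, u, n, y, h)
  "svlbaqecv" → prefix "svl" already present; 6 new (b, a, q, e, c, v)
Total nodes = 8 + 4 + 3 + 4 + 3 + 4 + 5 + 7 + 7 + 7 + 2 + 8 + 6 = 68

68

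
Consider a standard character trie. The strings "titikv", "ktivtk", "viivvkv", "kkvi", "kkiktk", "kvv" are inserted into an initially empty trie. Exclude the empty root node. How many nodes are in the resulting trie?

Count nodes per top-level branch (shared prefixes stored once):
  'k'-branch (kkiktk, kkvi, ktivtk, kvv): 15 nodes
  't'-branch (titikv): 6 nodes
  'v'-branch (viivvkv): 7 nodes
Sum: 28

28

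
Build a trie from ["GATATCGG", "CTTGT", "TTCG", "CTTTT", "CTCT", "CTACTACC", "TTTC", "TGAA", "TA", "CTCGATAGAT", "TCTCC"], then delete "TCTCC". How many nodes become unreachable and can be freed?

4

After clearing the end-marker at "TCTCC", prune upward until reaching a node still needed by another word.
The suffix "CTCC" (4 nodes) is used only by "TCTCC"; the node for "T" still has the child "T", so pruning stops there.
Nodes removed: 4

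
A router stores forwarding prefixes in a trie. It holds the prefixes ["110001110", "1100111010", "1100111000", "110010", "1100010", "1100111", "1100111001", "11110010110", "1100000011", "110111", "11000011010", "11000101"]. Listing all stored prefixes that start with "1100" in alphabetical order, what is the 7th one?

Filter for "1100…" and sort: "1100000011", "11000011010", "1100010", "11000101", "110001110", "110010", "1100111", "1100111000", "1100111001", "1100111010"
Position 7: 1100111

1100111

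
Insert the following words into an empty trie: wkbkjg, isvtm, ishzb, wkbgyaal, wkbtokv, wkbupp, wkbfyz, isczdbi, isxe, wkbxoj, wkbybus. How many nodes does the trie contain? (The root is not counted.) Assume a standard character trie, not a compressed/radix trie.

Count nodes per top-level branch (shared prefixes stored once):
  'i'-branch (isczdbi, ishzb, isvtm, isxe): 15 nodes
  'w'-branch (wkbfyz, wkbgyaal, wkbkjg, wkbtokv, wkbupp, wkbxoj, wkbybus): 28 nodes
Sum: 43

43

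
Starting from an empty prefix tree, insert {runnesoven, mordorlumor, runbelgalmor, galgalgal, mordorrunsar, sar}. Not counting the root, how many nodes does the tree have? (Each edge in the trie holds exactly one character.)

48

For each word, the new-node count is its length minus the longest prefix already in the trie:
  "runnesoven" → 10 new (r, u, n, n, e, s, o, v, e, n)
  "mordorlumor" → 11 new (m, o, r, d, o, r, l, u, m, o, r)
  "runbelgalmor" → prefix "run" already present; 9 new (b, e, l, g, a, l, m, o, r)
  "galgalgal" → 9 new (g, a, l, g, a, l, g, a, l)
  "mordorrunsar" → prefix "mordor" already present; 6 new (r, u, n, s, a, r)
  "sar" → 3 new (s, a, r)
Total nodes = 10 + 11 + 9 + 9 + 6 + 3 = 48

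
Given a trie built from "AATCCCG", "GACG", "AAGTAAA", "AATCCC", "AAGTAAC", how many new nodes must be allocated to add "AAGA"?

1

"AAG" is already a path in the trie; the remaining "A" must be added.
Each of the 1 remaining characters creates one node.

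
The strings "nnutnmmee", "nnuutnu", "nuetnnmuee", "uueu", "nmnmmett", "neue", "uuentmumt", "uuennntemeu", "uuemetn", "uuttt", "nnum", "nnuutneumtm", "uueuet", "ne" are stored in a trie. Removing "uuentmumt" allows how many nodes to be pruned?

Walk "uuentmumt" from the leaf back toward the root, removing each node that no remaining word uses.
The suffix "tmumt" (5 nodes) is used only by "uuentmumt"; the node for "uuen" still has the child "n", so pruning stops there.
Nodes removed: 5

5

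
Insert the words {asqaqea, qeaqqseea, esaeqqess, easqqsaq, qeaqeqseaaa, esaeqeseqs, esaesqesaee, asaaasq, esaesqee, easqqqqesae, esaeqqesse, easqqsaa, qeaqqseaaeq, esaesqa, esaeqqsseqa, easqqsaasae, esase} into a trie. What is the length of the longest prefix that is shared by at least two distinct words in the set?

9

The deepest shared node is where two words last agree before diverging.
"esaeqqess" and "esaeqqesse" agree on "esaeqqess" (9 characters) before diverging; nothing deeper is shared.
Longest shared-prefix length: 9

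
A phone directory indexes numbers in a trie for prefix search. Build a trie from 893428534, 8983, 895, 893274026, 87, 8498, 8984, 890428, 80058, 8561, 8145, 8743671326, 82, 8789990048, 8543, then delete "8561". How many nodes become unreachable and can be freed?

2

After clearing the end-marker at "8561", prune upward until reaching a node still needed by another word.
The suffix "61" (2 nodes) is used only by "8561"; the node for "85" still has the child "4", so pruning stops there.
Nodes removed: 2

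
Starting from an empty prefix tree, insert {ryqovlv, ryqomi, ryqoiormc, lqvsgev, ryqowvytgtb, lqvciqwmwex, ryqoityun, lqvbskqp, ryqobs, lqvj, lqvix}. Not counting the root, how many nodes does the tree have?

50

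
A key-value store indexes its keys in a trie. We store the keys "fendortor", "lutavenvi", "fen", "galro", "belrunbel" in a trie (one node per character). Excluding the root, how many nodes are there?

32

For each word, the new-node count is its length minus the longest prefix already in the trie:
  "fendortor" → 9 new (f, e, n, d, o, r, t, o, r)
  "lutavenvi" → 9 new (l, u, t, a, v, e, n, v, i)
  "fen" → prefix "fen" already present; 0 new (none)
  "galro" → 5 new (g, a, l, r, o)
  "belrunbel" → 9 new (b, e, l, r, u, n, b, e, l)
Total nodes = 9 + 9 + 0 + 5 + 9 = 32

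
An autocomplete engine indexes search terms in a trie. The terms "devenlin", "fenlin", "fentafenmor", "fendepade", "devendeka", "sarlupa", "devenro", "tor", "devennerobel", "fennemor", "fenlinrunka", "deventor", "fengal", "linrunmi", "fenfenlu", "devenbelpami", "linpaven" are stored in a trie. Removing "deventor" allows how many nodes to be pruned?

A node on "deventor"'s path can go only if nothing else ends at it or branches off below it.
The suffix "tor" (3 nodes) is used only by "deventor"; the node for "deven" still has the child "l", so pruning stops there.
Nodes removed: 3

3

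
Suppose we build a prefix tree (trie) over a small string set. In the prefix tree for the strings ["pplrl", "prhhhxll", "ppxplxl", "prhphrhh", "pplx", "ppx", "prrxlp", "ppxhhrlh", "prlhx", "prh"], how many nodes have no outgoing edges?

8

Leaves are exactly the stored words that no other stored word extends.
Those words: "pplrl", "pplx", "ppxhhrlh", "ppxplxl", "prhhhxll", "prhphrhh", "prlhx", "prrxlp"
Leaf count: 8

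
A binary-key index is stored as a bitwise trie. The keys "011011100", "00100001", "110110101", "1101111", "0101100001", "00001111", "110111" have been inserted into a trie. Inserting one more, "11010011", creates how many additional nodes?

4

"1101" is already a path in the trie; the remaining "0011" must be added.
New nodes needed: |"11010011"| − 4 = 8 − 4 = 4.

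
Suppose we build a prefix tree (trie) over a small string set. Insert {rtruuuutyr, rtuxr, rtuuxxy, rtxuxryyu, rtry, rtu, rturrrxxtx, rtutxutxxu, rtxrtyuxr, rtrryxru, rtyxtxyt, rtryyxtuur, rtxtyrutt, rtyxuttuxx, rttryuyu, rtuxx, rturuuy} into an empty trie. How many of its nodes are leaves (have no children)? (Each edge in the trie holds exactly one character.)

Leaves are exactly the stored words that no other stored word extends.
Those words: "rtrryxru", "rtruuuutyr", "rtryyxtuur", "rttryuyu", "rturrrxxtx", "rturuuy", "rtutxutxxu", "rtuuxxy", "rtuxr", "rtuxx", "rtxrtyuxr", "rtxtyrutt", "rtxuxryyu", "rtyxtxyt", "rtyxuttuxx"
Leaf count: 15

15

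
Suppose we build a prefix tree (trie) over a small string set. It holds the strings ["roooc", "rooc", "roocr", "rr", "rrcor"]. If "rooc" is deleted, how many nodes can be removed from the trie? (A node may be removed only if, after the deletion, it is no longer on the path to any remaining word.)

0

After clearing the end-marker at "rooc", prune upward until reaching a node still needed by another word.
Every node on "rooc" is still needed (e.g. by "roocr"), so nothing is freed.
Nodes removed: 0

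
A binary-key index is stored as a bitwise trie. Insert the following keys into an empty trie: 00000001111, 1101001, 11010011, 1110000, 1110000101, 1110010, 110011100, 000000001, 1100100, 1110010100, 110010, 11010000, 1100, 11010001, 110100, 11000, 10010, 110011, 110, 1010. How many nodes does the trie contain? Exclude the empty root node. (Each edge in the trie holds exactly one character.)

52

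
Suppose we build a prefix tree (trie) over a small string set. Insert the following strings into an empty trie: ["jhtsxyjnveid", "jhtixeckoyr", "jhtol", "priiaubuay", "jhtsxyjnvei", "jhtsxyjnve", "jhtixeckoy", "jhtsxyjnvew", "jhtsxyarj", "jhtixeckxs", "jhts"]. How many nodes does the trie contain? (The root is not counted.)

38

Count nodes per top-level branch (shared prefixes stored once):
  'j'-branch (jhtixeckoy, jhtixeckoyr, jhtixeckxs, jhtol, jhts, jhtsxyarj, jhtsxyjnve, jhtsxyjnvei, jhtsxyjnveid, jhtsxyjnvew): 28 nodes
  'p'-branch (priiaubuay): 10 nodes
Sum: 38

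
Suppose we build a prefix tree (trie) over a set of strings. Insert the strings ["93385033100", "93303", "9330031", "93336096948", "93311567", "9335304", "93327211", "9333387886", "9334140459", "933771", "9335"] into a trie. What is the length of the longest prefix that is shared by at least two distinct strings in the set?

4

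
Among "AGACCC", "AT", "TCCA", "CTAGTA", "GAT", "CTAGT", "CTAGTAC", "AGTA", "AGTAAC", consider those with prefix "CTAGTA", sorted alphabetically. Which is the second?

Filter for "CTAGTA…" and sort: "CTAGTA", "CTAGTAC"
The 2nd is CTAGTAC.

CTAGTAC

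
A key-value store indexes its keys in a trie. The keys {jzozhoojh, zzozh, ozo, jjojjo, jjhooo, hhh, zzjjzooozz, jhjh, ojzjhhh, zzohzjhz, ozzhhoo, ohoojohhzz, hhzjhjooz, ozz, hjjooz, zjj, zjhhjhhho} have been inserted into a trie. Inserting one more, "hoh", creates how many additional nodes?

2

The longest prefix of "hoh" already in the trie is "h" (length 1).
Each of the 2 remaining characters creates one node.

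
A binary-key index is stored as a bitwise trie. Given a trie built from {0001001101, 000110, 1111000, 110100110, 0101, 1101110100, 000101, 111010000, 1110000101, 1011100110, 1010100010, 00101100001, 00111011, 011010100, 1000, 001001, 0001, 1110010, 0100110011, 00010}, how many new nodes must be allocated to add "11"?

Every character of "11" already lies on an existing path (it is a prefix of some stored word).
No new nodes are needed: 0.

0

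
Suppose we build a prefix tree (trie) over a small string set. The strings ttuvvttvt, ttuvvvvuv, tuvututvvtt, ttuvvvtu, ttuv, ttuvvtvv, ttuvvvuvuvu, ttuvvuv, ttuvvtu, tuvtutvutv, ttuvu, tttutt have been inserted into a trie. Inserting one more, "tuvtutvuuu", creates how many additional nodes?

2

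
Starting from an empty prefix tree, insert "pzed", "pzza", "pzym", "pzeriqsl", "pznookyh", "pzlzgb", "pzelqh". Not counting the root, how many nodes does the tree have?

26

Count nodes per top-level branch (shared prefixes stored once):
  'p'-branch (pzed, pzelqh, pzeriqsl, pzlzgb, pznookyh, pzym, pzza): 26 nodes
Sum: 26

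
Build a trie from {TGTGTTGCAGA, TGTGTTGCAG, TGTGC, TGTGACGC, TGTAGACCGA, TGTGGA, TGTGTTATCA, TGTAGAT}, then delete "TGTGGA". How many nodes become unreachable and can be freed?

2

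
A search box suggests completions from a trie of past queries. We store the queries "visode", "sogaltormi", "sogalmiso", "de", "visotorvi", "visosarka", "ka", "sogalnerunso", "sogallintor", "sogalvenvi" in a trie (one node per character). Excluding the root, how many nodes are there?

52

Count nodes per top-level branch (shared prefixes stored once):
  'd'-branch (de): 2 nodes
  'k'-branch (ka): 2 nodes
  's'-branch (sogallintor, sogalmiso, sogalnerunso, sogaltormi, sogalvenvi): 32 nodes
  'v'-branch (visode, visosarka, visotorvi): 16 nodes
Sum: 52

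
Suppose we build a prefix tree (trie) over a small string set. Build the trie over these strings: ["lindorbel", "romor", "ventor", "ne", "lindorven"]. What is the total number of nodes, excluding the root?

25

Insert word by word; a character creates a node only if that edge doesn't already exist:
  "lindorbel" → 9 new (l, i, n, d, o, r, b, e, l)
  "romor" → 5 new (r, o, m, o, r)
  "ventor" → 6 new (v, e, n, t, o, r)
  "ne" → 2 new (n, e)
  "lindorven" → prefix "lindor" already present; 3 new (v, e, n)
Total nodes = 9 + 5 + 6 + 2 + 3 = 25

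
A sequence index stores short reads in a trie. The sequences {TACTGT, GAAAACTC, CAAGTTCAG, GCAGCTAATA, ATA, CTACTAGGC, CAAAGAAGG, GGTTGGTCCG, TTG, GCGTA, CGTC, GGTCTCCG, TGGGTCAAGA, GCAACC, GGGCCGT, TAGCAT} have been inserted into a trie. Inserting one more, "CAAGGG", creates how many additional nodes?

2

Walking "CAAGGG" from the root, the first 4 characters ("CAAG") follow existing edges; "G" is the first miss.
So 6 − 4 = 2 new nodes.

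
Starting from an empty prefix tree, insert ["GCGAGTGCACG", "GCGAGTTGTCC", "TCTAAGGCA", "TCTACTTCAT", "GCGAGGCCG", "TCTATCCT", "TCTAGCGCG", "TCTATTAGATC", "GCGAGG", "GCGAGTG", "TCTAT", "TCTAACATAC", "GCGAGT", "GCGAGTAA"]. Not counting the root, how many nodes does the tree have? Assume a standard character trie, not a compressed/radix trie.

57

Count nodes per top-level branch (shared prefixes stored once):
  'G'-branch (GCGAGG, GCGAGGCCG, GCGAGT, GCGAGTAA, GCGAGTG, GCGAGTGCACG, GCGAGTTGTCC): 22 nodes
  'T'-branch (TCTAACATAC, TCTAAGGCA, TCTACTTCAT, TCTAGCGCG, TCTAT, TCTATCCT, TCTATTAGATC): 35 nodes
Sum: 57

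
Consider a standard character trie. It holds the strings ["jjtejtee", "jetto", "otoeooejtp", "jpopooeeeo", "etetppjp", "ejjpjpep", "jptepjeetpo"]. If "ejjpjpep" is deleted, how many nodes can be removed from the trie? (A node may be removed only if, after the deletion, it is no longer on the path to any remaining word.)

After clearing the end-marker at "ejjpjpep", prune upward until reaching a node still needed by another word.
The suffix "jjpjpep" (7 nodes) is used only by "ejjpjpep"; the node for "e" still has the child "t", so pruning stops there.
Nodes removed: 7

7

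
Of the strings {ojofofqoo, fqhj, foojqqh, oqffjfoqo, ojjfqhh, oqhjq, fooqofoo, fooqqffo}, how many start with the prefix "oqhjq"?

1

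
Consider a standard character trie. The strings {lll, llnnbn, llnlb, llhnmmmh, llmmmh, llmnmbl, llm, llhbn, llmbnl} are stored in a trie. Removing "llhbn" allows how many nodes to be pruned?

2

Walk "llhbn" from the leaf back toward the root, removing each node that no remaining word uses.
The suffix "bn" (2 nodes) is used only by "llhbn"; the node for "llh" still has the child "n", so pruning stops there.
Nodes removed: 2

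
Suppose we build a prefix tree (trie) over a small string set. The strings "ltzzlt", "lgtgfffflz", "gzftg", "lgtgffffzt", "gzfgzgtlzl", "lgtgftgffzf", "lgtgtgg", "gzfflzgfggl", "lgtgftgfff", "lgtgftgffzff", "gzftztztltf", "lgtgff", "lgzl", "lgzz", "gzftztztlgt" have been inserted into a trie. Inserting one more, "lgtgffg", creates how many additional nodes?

The longest prefix of "lgtgffg" already in the trie is "lgtgff" (length 6).
New nodes needed: |"lgtgffg"| − 6 = 7 − 6 = 1.

1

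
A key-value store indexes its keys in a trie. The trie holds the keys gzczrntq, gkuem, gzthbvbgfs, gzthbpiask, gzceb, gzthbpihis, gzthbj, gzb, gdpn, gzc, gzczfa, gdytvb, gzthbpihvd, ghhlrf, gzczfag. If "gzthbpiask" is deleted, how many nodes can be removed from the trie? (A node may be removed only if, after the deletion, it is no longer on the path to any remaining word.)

3

Walk "gzthbpiask" from the leaf back toward the root, removing each node that no remaining word uses.
The suffix "ask" (3 nodes) is used only by "gzthbpiask"; the node for "gzthbpi" still has the child "h", so pruning stops there.
Nodes removed: 3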